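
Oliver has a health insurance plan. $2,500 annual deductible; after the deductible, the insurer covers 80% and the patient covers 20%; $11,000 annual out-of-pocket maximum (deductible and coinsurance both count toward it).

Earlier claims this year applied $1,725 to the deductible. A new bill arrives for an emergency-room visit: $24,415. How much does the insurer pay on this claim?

Deductible still to meet: $2,500 − $1,725 = $775.
After the $775 deductible portion, $24,415 − $775 = $23,640 is subject to coinsurance.
Coinsurance: $23,640 × 20% = $4,728.
So the patient owes $775 + $4,728 = $5,503 before any cap.
Total out-of-pocket so far would be $1,725 + $5,503 = $7,228, below the $11,000 cap — no reduction.
Insurer pays the balance: $24,415 − $5,503 = $18,912.

$18,912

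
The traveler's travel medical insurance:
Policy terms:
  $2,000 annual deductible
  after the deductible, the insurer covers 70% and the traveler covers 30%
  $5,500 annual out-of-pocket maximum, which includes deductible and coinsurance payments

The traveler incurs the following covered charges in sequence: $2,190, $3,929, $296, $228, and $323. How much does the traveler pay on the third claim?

$88.80

Bill 1, $2,190: $2,000 finishes the deductible; $190 goes to coinsurance; traveler's 30% is $57. Traveler pays $2,057; OOP now $2,057.
Bill 2, $3,929: deductible already satisfied, so traveler's share is 30% × $3,929 = $1,178.70. Traveler pays $1,178.70; OOP now $3,235.70.
Bill 3, $296: deductible met; 30% of $296 = $88.80. Traveler pays $88.80; OOP now $3,324.50.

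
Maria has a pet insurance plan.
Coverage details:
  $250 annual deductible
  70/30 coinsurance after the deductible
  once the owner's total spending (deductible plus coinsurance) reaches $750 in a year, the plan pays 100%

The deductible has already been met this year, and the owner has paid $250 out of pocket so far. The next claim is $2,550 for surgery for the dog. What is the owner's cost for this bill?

$500

The deductible is already satisfied, so the full bill goes to coinsurance.
Coinsurance: $2,550 × 30% = $765.
Adding $765 to the $250 already spent would give $1,015, which exceeds the $750 cap; the owner pays just $750 − $250 = $500.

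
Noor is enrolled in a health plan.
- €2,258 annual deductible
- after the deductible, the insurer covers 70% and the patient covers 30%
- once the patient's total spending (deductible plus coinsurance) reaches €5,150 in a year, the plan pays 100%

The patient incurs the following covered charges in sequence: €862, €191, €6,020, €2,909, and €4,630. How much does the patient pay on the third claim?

Bill 1, €862: all of it applies to the deductible. Patient pays €862; OOP now €862.
Bill 2, €191: fully absorbed by the deductible. Cost to patient: €191. OOP to date €1,053.
Bill 3, €6,020: deductible takes €1,205, €4,815 remains; 30% of €4,815 = €1,444.50. Patient pays €2,649.50; OOP now €3,702.50.

€2,649.50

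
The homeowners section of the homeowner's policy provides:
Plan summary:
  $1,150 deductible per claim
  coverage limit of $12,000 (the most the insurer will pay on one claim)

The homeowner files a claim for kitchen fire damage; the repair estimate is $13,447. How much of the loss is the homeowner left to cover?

Subtract the deductible: $13,447 − $1,150 = $12,297.
$12,297 exceeds the $12,000 limit, so the insurer pays the limit: $12,000.
The homeowner bears the rest of the original loss: $13,447 − $12,000 = $1,447.

$1,447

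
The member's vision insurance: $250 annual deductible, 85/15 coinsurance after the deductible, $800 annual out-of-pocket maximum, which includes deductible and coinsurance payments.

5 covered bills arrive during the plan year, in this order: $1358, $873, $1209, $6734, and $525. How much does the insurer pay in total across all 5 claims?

#1 ($1358): $250 to deductible, leaving $1108; member's 15% is $166.20. Member owes $416.20 (running OOP $416.20). Insurer: $1358 − $416.20 = $941.80.
#2 ($873): deductible met; 15% of $873 = $130.95. Member pays $130.95; OOP now $547.15. Insurer: $873 − $130.95 = $742.05.
#3 ($1209): deductible already satisfied, so member's share is 15% × $1209 = $181.35. Member pays $181.35; OOP now $728.50. Insurer: $1209 − $181.35 = $1027.65.
#4 ($6734): 15% coinsurance on $6734 = $1010.10. OOP would hit $1738.60 > $800, so the cap limits the member to $800 − $728.50 = $71.50. Insurer: $6734 − $71.50 = $6662.50.
#5 ($525): deductible met; 15% of $525 = $78.75. OOP would hit $878.75 > $800, so the cap limits the member to $800 − $800 = $0. Plan pays $525 − $0 = $525.
Insurer total = bills − member's total = $10699 − $800 = $9899.

$9899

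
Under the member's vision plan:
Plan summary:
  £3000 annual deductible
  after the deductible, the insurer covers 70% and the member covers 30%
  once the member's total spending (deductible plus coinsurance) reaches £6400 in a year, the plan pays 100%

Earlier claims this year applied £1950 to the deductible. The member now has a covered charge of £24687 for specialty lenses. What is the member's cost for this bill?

£1950 of the £3000 deductible is already met, leaving £1050.
The remaining £23637 (= £24687 − £1050) moves to coinsurance.
Member's 30% share of £23637 is £7091.10.
So the member owes £1050 + £7091.10 = £8141.10 before any cap.
Year-to-date out-of-pocket would reach £1950 + £8141.10 = £10091.10, above the £6400 maximum, so the member pays only £6400 − £1950 = £4450.

£4450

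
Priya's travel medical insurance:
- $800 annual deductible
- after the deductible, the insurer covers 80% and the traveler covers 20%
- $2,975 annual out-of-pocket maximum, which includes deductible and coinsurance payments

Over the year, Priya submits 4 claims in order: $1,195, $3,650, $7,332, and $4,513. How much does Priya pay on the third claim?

Claim 1 — $1,195: $800 finishes the deductible; $395 goes to coinsurance; 20% of $395 = $79. Traveler owes $879 (running OOP $879).
Claim 2 — $3,650: 20% coinsurance on $3,650 = $730. Cost to traveler: $730. OOP to date $1,609.
Claim 3 — $7,332: deductible met; 20% of $7,332 = $1,466.40. That would push OOP to $3,075.40, over the $2,975 cap, so traveler pays $2,975 − $1,609 = $1,366.

$1,366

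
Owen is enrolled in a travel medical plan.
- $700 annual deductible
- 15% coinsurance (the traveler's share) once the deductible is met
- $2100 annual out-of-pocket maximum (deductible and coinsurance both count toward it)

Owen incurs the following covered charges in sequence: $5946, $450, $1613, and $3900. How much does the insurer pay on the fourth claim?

#1 ($5946): deductible takes $700, $5246 remains; traveler's 15% is $786.90. Traveler pays $1486.90; OOP now $1486.90. Plan pays $5946 − $1486.90 = $4459.10.
#2 ($450): deductible already satisfied, so traveler's share is 15% × $450 = $67.50. Traveler owes $67.50 (running OOP $1554.40). Plan pays $450 − $67.50 = $382.50.
#3 ($1613): 15% coinsurance on $1613 = $241.95. Traveler pays $241.95; OOP now $1796.35. Plan pays $1613 − $241.95 = $1371.05.
#4 ($3900): deductible already satisfied, so traveler's share is 15% × $3900 = $585. OOP would hit $2381.35 > $2100, so the cap limits the traveler to $2100 − $1796.35 = $303.65. Insurer: $3900 − $303.65 = $3596.35.

$3596.35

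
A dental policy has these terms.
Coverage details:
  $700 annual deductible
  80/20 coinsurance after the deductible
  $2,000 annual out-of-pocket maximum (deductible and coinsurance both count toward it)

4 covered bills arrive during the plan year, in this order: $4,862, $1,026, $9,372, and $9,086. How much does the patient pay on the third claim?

Bill 1, $4,862: $700 to deductible, leaving $4,162; coinsurance $4,162 × 20% = $832.40. Cost to patient: $1,532.40. OOP to date $1,532.40.
Bill 2, $1,026: deductible already satisfied, so patient's share is 20% × $1,026 = $205.20. Patient pays $205.20; OOP now $1,737.60.
Bill 3, $9,372: deductible met; 20% of $9,372 = $1,874.40. Adding that to $1,737.60 gives $3,612, past the $2,000 cap; patient pays only $2,000 − $1,737.60 = $262.40.

$262.40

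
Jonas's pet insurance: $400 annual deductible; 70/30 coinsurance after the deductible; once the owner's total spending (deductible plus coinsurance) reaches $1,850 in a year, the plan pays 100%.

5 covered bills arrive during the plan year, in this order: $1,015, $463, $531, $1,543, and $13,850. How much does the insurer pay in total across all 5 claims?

$15,552

Claim 1 ($1,015): $400 to deductible, leaving $615; owner's 30% is $184.50. Owner pays $584.50; OOP now $584.50. Insurer: $1,015 − $584.50 = $430.50.
Claim 2 ($463): deductible met; 30% of $463 = $138.90. Owner pays $138.90; OOP now $723.40. Insurer: $463 − $138.90 = $324.10.
Claim 3 ($531): 30% coinsurance on $531 = $159.30. Owner pays $159.30; OOP now $882.70. Plan pays $531 − $159.30 = $371.70.
Claim 4 ($1,543): deductible met; 30% of $1,543 = $462.90. Cost to owner: $462.90. OOP to date $1,345.60. Plan pays $1,543 − $462.90 = $1,080.10.
Claim 5 ($13,850): deductible already satisfied, so owner's share is 30% × $13,850 = $4,155. OOP would hit $5,500.60 > $1,850, so the cap limits the owner to $1,850 − $1,345.60 = $504.40. Insurer: $13,850 − $504.40 = $13,345.60.
Insurer total: $430.50 + $324.10 + $371.70 + $1,080.10 + $13,345.60 = $15,552.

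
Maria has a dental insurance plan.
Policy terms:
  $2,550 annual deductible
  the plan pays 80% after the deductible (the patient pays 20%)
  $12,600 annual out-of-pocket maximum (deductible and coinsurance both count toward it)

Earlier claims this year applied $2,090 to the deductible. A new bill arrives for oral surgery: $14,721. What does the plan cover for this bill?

$11,408.80

$2,090 of the $2,550 deductible is already met, leaving $460.
After the $460 deductible portion, $14,721 − $460 = $14,261 is subject to coinsurance.
Coinsurance: $14,261 × 20% = $2,852.20.
So the patient owes $460 + $2,852.20 = $3,312.20 before any cap.
Year-to-date out-of-pocket becomes $2,090 + $3,312.20 = $5,402.20, still under the $12,600 maximum, so no cap applies.
The plan picks up $14,721 − $3,312.20 = $11,408.80.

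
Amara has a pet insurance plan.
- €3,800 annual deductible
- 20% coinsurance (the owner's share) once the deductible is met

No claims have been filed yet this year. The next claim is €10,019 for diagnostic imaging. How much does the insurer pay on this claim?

The full €3,800 deductible is still open; €3,800 of this bill applies to it.
After the €3,800 deductible portion, €10,019 − €3,800 = €6,219 is subject to coinsurance.
Coinsurance: €6,219 × 20% = €1,243.80.
Owner responsibility: €3,800 + €1,243.80 = €5,043.80.
Insurer pays the balance: €10,019 − €5,043.80 = €4,975.20.

€4,975.20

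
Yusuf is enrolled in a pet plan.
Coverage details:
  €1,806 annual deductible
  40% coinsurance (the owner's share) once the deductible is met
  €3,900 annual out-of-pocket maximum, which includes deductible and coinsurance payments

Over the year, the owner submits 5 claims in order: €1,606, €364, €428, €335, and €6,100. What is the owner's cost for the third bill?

Claim 1 (€1,606): entire amount goes to the deductible. Owner owes €1,606 (running OOP €1,606).
Claim 2 (€364): deductible takes €200, €164 remains; owner's 40% is €65.60. Cost to owner: €265.60. OOP to date €1,871.60.
Claim 3 (€428): 40% coinsurance on €428 = €171.20. Owner pays €171.20; OOP now €2,042.80.

€171.20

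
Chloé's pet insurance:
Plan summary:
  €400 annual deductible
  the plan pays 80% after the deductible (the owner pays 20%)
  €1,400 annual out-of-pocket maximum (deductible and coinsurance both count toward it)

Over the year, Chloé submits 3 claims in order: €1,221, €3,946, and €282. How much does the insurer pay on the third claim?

€235.40

Claim 1 — €1,221: €400 finishes the deductible; €821 goes to coinsurance; owner's 20% is €164.20. Owner pays €564.20; OOP now €564.20. Insurer: €1,221 − €564.20 = €656.80.
Claim 2 — €3,946: deductible already satisfied, so owner's share is 20% × €3,946 = €789.20. Owner pays €789.20; OOP now €1,353.40. Plan pays €3,946 − €789.20 = €3,156.80.
Claim 3 — €282: deductible already satisfied, so owner's share is 20% × €282 = €56.40. OOP would hit €1,409.80 > €1,400, so the cap limits the owner to €1,400 − €1,353.40 = €46.60. Insurer: €282 − €46.60 = €235.40.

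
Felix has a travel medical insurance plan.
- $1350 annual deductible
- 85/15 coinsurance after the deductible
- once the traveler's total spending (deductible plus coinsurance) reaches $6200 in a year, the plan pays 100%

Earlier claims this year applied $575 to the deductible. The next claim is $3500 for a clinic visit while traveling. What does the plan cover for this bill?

$2316.25

Remaining deductible: $1350 − $575 = $775.
After the $775 deductible portion, $3500 − $775 = $2725 is subject to coinsurance.
Traveler's 15% share of $2725 is $408.75.
That puts the traveler's cost at $775 + $408.75 = $1183.75 before any cap.
Total out-of-pocket so far would be $575 + $1183.75 = $1758.75, below the $6200 cap — no reduction.
Insurer pays the balance: $3500 − $1183.75 = $2316.25.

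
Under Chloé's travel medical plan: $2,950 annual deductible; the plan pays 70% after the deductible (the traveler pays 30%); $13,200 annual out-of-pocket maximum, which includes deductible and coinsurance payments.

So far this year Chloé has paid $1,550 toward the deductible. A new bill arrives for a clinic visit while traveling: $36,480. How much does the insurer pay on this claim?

$24,830

Remaining deductible: $2,950 − $1,550 = $1,400.
After the $1,400 deductible portion, $36,480 − $1,400 = $35,080 is subject to coinsurance.
Coinsurance: $35,080 × 30% = $10,524.
So the traveler owes $1,400 + $10,524 = $11,924 before any cap.
Year-to-date out-of-pocket would reach $1,550 + $11,924 = $13,474, above the $13,200 maximum, so the traveler pays only $13,200 − $1,550 = $11,650.
Insurer pays the balance: $36,480 − $11,650 = $24,830.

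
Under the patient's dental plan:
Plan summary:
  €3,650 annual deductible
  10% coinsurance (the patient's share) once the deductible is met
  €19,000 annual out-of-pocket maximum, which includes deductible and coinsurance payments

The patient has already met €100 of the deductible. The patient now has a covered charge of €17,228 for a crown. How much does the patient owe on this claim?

€4,917.80

Deductible still to meet: €3,650 − €100 = €3,550.
That leaves €17,228 − €3,550 = €13,678 for coinsurance.
Patient's 10% share of €13,678 is €1,367.80.
So the patient owes €3,550 + €1,367.80 = €4,917.80 before any cap.
Total out-of-pocket so far would be €100 + €4,917.80 = €5,017.80, below the €19,000 cap — no reduction.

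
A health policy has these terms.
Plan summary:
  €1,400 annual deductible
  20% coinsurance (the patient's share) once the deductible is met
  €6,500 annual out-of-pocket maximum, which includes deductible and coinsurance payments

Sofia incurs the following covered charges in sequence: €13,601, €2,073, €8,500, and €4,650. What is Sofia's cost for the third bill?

Claim 1 — €13,601: €1,400 to deductible, leaving €12,201; patient's 20% is €2,440.20. Patient pays €3,840.20; OOP now €3,840.20.
Claim 2 — €2,073: 20% coinsurance on €2,073 = €414.60. Cost to patient: €414.60. OOP to date €4,254.80.
Claim 3 — €8,500: deductible met; 20% of €8,500 = €1,700. Patient owes €1,700 (running OOP €5,954.80).

€1,700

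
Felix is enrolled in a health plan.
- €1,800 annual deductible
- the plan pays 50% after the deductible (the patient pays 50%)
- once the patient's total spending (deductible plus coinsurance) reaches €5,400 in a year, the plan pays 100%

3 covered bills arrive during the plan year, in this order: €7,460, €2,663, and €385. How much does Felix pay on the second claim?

€770

#1 (€7,460): €1,800 to deductible, leaving €5,660; coinsurance €5,660 × 50% = €2,830. Cost to patient: €4,630. OOP to date €4,630.
#2 (€2,663): deductible already satisfied, so patient's share is 50% × €2,663 = €1,331.50. That would push OOP to €5,961.50, over the €5,400 cap, so patient pays €5,400 − €4,630 = €770.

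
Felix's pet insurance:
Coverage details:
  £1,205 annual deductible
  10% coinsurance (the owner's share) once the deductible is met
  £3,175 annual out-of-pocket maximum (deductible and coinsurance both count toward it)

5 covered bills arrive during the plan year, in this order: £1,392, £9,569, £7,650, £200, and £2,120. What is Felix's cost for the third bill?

Claim 1 — £1,392: £1,205 finishes the deductible; £187 goes to coinsurance; owner's 10% is £18.70. Owner pays £1,223.70; OOP now £1,223.70.
Claim 2 — £9,569: 10% coinsurance on £9,569 = £956.90. Owner pays £956.90; OOP now £2,180.60.
Claim 3 — £7,650: deductible met; 10% of £7,650 = £765. Cost to owner: £765. OOP to date £2,945.60.

£765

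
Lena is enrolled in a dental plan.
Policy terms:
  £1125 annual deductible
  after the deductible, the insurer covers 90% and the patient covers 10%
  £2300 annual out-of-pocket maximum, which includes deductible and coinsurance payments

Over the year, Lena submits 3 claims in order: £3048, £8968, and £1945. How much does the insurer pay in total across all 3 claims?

£11661

#1 (£3048): £1125 finishes the deductible; £1923 goes to coinsurance; patient's 10% is £192.30. Patient owes £1317.30 (running OOP £1317.30). Plan pays £3048 − £1317.30 = £1730.70.
#2 (£8968): deductible met; 10% of £8968 = £896.80. Patient pays £896.80; OOP now £2214.10. Insurer: £8968 − £896.80 = £8071.20.
#3 (£1945): 10% coinsurance on £1945 = £194.50. That would push OOP to £2408.60, over the £2300 cap, so patient pays £2300 − £2214.10 = £85.90. Insurer: £1945 − £85.90 = £1859.10.
Insurer total: £1730.70 + £8071.20 + £1859.10 = £11661.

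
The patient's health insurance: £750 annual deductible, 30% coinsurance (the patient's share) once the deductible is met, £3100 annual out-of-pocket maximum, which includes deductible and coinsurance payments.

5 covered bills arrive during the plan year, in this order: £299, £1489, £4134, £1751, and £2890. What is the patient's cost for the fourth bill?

Claim 1 (£299): entire amount goes to the deductible. Patient owes £299 (running OOP £299).
Claim 2 (£1489): £451 to deductible, leaving £1038; 30% of £1038 = £311.40. Patient pays £762.40; OOP now £1061.40.
Claim 3 (£4134): deductible met; 30% of £4134 = £1240.20. Cost to patient: £1240.20. OOP to date £2301.60.
Claim 4 (£1751): deductible already satisfied, so patient's share is 30% × £1751 = £525.30. Cost to patient: £525.30. OOP to date £2826.90.

£525.30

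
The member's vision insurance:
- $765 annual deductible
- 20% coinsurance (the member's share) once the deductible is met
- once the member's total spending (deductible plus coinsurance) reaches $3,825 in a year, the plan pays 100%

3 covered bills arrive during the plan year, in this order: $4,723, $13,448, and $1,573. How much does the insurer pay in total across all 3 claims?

Claim 1 ($4,723): $765 to deductible, leaving $3,958; 20% of $3,958 = $791.60. Cost to member: $1,556.60. OOP to date $1,556.60. Insurer: $4,723 − $1,556.60 = $3,166.40.
Claim 2 ($13,448): deductible met; 20% of $13,448 = $2,689.60. That would push OOP to $4,246.20, over the $3,825 cap, so member pays $3,825 − $1,556.60 = $2,268.40. Insurer: $13,448 − $2,268.40 = $11,179.60.
Claim 3 ($1,573): deductible already satisfied, so member's share is 20% × $1,573 = $314.60. That would push OOP to $4,139.60, over the $3,825 cap, so member pays $3,825 − $3,825 = $0. Plan pays $1,573 − $0 = $1,573.
Insurer total: $3,166.40 + $11,179.60 + $1,573 = $15,919.

$15,919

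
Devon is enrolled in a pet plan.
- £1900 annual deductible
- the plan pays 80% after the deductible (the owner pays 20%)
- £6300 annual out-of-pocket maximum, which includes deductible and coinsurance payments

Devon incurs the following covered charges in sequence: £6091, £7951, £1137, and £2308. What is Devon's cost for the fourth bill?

£461.60

Bill 1, £6091: £1900 to deductible, leaving £4191; 20% of £4191 = £838.20. Cost to owner: £2738.20. OOP to date £2738.20.
Bill 2, £7951: deductible met; 20% of £7951 = £1590.20. Cost to owner: £1590.20. OOP to date £4328.40.
Bill 3, £1137: deductible already satisfied, so owner's share is 20% × £1137 = £227.40. Owner owes £227.40 (running OOP £4555.80).
Bill 4, £2308: deductible met; 20% of £2308 = £461.60. Owner pays £461.60; OOP now £5017.40.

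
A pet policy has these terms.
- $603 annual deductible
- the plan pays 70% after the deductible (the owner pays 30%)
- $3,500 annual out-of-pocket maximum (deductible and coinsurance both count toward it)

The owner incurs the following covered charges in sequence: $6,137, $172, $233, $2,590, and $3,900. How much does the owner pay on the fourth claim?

$777

Claim 1 ($6,137): deductible takes $603, $5,534 remains; coinsurance $5,534 × 30% = $1,660.20. Owner owes $2,263.20 (running OOP $2,263.20).
Claim 2 ($172): deductible met; 30% of $172 = $51.60. Owner owes $51.60 (running OOP $2,314.80).
Claim 3 ($233): deductible already satisfied, so owner's share is 30% × $233 = $69.90. Owner pays $69.90; OOP now $2,384.70.
Claim 4 ($2,590): deductible met; 30% of $2,590 = $777. Cost to owner: $777. OOP to date $3,161.70.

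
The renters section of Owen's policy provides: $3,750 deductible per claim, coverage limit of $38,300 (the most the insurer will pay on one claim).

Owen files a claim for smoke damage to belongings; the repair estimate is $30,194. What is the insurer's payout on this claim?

$26,444

After the deductible, $30,194 − $3,750 = $26,444 remains.
$26,444 is within the $38,300 limit, so the insurer pays $26,444.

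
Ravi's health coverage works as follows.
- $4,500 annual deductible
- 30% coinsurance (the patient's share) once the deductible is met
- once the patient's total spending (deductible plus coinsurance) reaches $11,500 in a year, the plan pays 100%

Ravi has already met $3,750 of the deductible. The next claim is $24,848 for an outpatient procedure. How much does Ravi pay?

$7,750

Remaining deductible: $4,500 − $3,750 = $750.
The remaining $24,098 (= $24,848 − $750) moves to coinsurance.
30% of $24,098 = $7,229.40 falls to the patient.
That puts the patient's cost at $750 + $7,229.40 = $7,979.40 before any cap.
Adding $7,979.40 to the $3,750 already spent would give $11,729.40, which exceeds the $11,500 cap; the patient pays just $11,500 − $3,750 = $7,750.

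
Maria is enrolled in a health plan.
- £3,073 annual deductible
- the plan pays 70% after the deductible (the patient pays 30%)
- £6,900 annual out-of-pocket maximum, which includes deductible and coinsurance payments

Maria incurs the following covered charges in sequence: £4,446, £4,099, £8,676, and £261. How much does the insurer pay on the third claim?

£6,490.60

Bill 1, £4,446: £3,073 finishes the deductible; £1,373 goes to coinsurance; coinsurance £1,373 × 30% = £411.90. Cost to patient: £3,484.90. OOP to date £3,484.90. Insurer: £4,446 − £3,484.90 = £961.10.
Bill 2, £4,099: deductible met; 30% of £4,099 = £1,229.70. Cost to patient: £1,229.70. OOP to date £4,714.60. Plan pays £4,099 − £1,229.70 = £2,869.30.
Bill 3, £8,676: deductible already satisfied, so patient's share is 30% × £8,676 = £2,602.80. OOP would hit £7,317.40 > £6,900, so the cap limits the patient to £6,900 − £4,714.60 = £2,185.40. Plan pays £8,676 − £2,185.40 = £6,490.60.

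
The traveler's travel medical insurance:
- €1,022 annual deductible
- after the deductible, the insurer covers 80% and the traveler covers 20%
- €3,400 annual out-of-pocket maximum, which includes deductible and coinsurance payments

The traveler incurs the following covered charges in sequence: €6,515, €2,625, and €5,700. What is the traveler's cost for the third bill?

€754.40

Claim 1 (€6,515): €1,022 finishes the deductible; €5,493 goes to coinsurance; 20% of €5,493 = €1,098.60. Traveler pays €2,120.60; OOP now €2,120.60.
Claim 2 (€2,625): deductible already satisfied, so traveler's share is 20% × €2,625 = €525. Traveler owes €525 (running OOP €2,645.60).
Claim 3 (€5,700): deductible already satisfied, so traveler's share is 20% × €5,700 = €1,140. Adding that to €2,645.60 gives €3,785.60, past the €3,400 cap; traveler pays only €3,400 − €2,645.60 = €754.40.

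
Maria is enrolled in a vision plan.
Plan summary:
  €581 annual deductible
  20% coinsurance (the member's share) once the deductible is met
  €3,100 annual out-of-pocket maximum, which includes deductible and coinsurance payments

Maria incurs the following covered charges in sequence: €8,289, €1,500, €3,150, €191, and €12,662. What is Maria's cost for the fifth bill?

Claim 1 — €8,289: €581 finishes the deductible; €7,708 goes to coinsurance; coinsurance €7,708 × 20% = €1,541.60. Cost to member: €2,122.60. OOP to date €2,122.60.
Claim 2 — €1,500: deductible already satisfied, so member's share is 20% × €1,500 = €300. Cost to member: €300. OOP to date €2,422.60.
Claim 3 — €3,150: 20% coinsurance on €3,150 = €630. Member owes €630 (running OOP €3,052.60).
Claim 4 — €191: deductible met; 20% of €191 = €38.20. Member owes €38.20 (running OOP €3,090.80).
Claim 5 — €12,662: deductible already satisfied, so member's share is 20% × €12,662 = €2,532.40. OOP would hit €5,623.20 > €3,100, so the cap limits the member to €3,100 − €3,090.80 = €9.20.

€9.20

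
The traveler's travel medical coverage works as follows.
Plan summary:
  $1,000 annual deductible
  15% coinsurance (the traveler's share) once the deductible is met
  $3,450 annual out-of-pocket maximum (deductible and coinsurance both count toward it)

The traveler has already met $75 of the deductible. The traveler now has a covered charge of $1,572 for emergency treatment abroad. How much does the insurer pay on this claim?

$549.95

Deductible still to meet: $1,000 − $75 = $925.
After the $925 deductible portion, $1,572 − $925 = $647 is subject to coinsurance.
Coinsurance: $647 × 15% = $97.05.
That puts the traveler's cost at $925 + $97.05 = $1,022.05 before any cap.
Cumulative spending $75 + $1,022.05 = $1,097.05 stays under the $3,450 maximum.
Insurer pays the balance: $1,572 − $1,022.05 = $549.95.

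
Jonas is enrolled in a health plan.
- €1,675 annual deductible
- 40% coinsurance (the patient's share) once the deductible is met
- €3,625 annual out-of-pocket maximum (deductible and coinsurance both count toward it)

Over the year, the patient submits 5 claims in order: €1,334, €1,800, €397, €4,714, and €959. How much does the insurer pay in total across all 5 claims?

#1 (€1,334): entire amount goes to the deductible. Patient pays €1,334; OOP now €1,334. Insurer: €1,334 − €1,334 = €0.
#2 (€1,800): €341 finishes the deductible; €1,459 goes to coinsurance; 40% of €1,459 = €583.60. Patient pays €924.60; OOP now €2,258.60. Plan pays €1,800 − €924.60 = €875.40.
#3 (€397): deductible already satisfied, so patient's share is 40% × €397 = €158.80. Patient pays €158.80; OOP now €2,417.40. Plan pays €397 − €158.80 = €238.20.
#4 (€4,714): 40% coinsurance on €4,714 = €1,885.60. That would push OOP to €4,303, over the €3,625 cap, so patient pays €3,625 − €2,417.40 = €1,207.60. Insurer: €4,714 − €1,207.60 = €3,506.40.
#5 (€959): 40% coinsurance on €959 = €383.60. Adding that to €3,625 gives €4,008.60, past the €3,625 cap; patient pays only €3,625 − €3,625 = €0. Insurer: €959 − €0 = €959.
Insurer total: €0 + €875.40 + €238.20 + €3,506.40 + €959 = €5,579.

€5,579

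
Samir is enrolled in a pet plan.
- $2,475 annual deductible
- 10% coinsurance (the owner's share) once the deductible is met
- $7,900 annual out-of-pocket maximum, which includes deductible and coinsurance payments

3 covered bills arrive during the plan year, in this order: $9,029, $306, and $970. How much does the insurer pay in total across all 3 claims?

Bill 1, $9,029: deductible takes $2,475, $6,554 remains; 10% of $6,554 = $655.40. Cost to owner: $3,130.40. OOP to date $3,130.40. Plan pays $9,029 − $3,130.40 = $5,898.60.
Bill 2, $306: 10% coinsurance on $306 = $30.60. Owner pays $30.60; OOP now $3,161. Insurer: $306 − $30.60 = $275.40.
Bill 3, $970: deductible already satisfied, so owner's share is 10% × $970 = $97. Owner pays $97; OOP now $3,258. Insurer: $970 − $97 = $873.
Insurer total: $5,898.60 + $275.40 + $873 = $7,047.

$7,047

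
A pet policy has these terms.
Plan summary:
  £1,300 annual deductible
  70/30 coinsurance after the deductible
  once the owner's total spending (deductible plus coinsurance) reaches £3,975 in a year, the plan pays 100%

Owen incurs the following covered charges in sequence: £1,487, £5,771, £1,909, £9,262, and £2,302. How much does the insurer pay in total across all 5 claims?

£16,756

Claim 1 — £1,487: £1,300 to deductible, leaving £187; 30% of £187 = £56.10. Cost to owner: £1,356.10. OOP to date £1,356.10. Insurer: £1,487 − £1,356.10 = £130.90.
Claim 2 — £5,771: deductible met; 30% of £5,771 = £1,731.30. Owner pays £1,731.30; OOP now £3,087.40. Plan pays £5,771 − £1,731.30 = £4,039.70.
Claim 3 — £1,909: deductible already satisfied, so owner's share is 30% × £1,909 = £572.70. Owner owes £572.70 (running OOP £3,660.10). Plan pays £1,909 − £572.70 = £1,336.30.
Claim 4 — £9,262: 30% coinsurance on £9,262 = £2,778.60. Adding that to £3,660.10 gives £6,438.70, past the £3,975 cap; owner pays only £3,975 − £3,660.10 = £314.90. Insurer: £9,262 − £314.90 = £8,947.10.
Claim 5 — £2,302: deductible met; 30% of £2,302 = £690.60. Adding that to £3,975 gives £4,665.60, past the £3,975 cap; owner pays only £3,975 − £3,975 = £0. Insurer: £2,302 − £0 = £2,302.
Insurer total: £130.90 + £4,039.70 + £1,336.30 + £8,947.10 + £2,302 = £16,756.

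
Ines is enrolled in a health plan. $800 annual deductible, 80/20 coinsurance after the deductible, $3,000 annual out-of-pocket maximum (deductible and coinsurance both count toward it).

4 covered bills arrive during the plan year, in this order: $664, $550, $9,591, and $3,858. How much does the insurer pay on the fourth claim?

Claim 1 ($664): entire amount goes to the deductible. Patient pays $664; OOP now $664. Plan pays $664 − $664 = $0.
Claim 2 ($550): $136 to deductible, leaving $414; coinsurance $414 × 20% = $82.80. Patient owes $218.80 (running OOP $882.80). Insurer: $550 − $218.80 = $331.20.
Claim 3 ($9,591): deductible met; 20% of $9,591 = $1,918.20. Cost to patient: $1,918.20. OOP to date $2,801. Insurer: $9,591 − $1,918.20 = $7,672.80.
Claim 4 ($3,858): 20% coinsurance on $3,858 = $771.60. That would push OOP to $3,572.60, over the $3,000 cap, so patient pays $3,000 − $2,801 = $199. Plan pays $3,858 − $199 = $3,659.

$3,659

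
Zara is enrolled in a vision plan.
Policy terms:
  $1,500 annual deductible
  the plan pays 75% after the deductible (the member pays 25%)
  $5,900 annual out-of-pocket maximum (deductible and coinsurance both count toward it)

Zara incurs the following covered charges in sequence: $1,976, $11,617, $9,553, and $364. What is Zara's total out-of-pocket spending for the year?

Claim 1 ($1,976): $1,500 to deductible, leaving $476; member's 25% is $119. Member pays $1,619; OOP now $1,619.
Claim 2 ($11,617): deductible met; 25% of $11,617 = $2,904.25. Cost to member: $2,904.25. OOP to date $4,523.25.
Claim 3 ($9,553): deductible already satisfied, so member's share is 25% × $9,553 = $2,388.25. OOP would hit $6,911.50 > $5,900, so the cap limits the member to $5,900 − $4,523.25 = $1,376.75.
Claim 4 ($364): 25% coinsurance on $364 = $91. That would push OOP to $5,991, over the $5,900 cap, so member pays $5,900 − $5,900 = $0.
Total paid by the member: $1,619 + $2,904.25 + $1,376.75 + $0 = $5,900.

$5,900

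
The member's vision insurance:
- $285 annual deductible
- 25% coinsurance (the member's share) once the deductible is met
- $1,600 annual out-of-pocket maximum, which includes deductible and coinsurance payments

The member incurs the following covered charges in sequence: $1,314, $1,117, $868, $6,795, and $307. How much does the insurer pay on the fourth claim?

Claim 1 — $1,314: $285 to deductible, leaving $1,029; member's 25% is $257.25. Member owes $542.25 (running OOP $542.25). Plan pays $1,314 − $542.25 = $771.75.
Claim 2 — $1,117: deductible met; 25% of $1,117 = $279.25. Member pays $279.25; OOP now $821.50. Plan pays $1,117 − $279.25 = $837.75.
Claim 3 — $868: deductible met; 25% of $868 = $217. Cost to member: $217. OOP to date $1,038.50. Insurer: $868 − $217 = $651.
Claim 4 — $6,795: deductible met; 25% of $6,795 = $1,698.75. OOP would hit $2,737.25 > $1,600, so the cap limits the member to $1,600 − $1,038.50 = $561.50. Insurer: $6,795 − $561.50 = $6,233.50.

$6,233.50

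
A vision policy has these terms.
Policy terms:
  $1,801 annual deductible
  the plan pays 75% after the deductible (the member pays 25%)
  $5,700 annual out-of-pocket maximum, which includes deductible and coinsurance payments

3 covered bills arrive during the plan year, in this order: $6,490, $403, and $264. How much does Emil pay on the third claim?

$66

Bill 1, $6,490: deductible takes $1,801, $4,689 remains; 25% of $4,689 = $1,172.25. Member owes $2,973.25 (running OOP $2,973.25).
Bill 2, $403: deductible met; 25% of $403 = $100.75. Cost to member: $100.75. OOP to date $3,074.
Bill 3, $264: deductible met; 25% of $264 = $66. Cost to member: $66. OOP to date $3,140.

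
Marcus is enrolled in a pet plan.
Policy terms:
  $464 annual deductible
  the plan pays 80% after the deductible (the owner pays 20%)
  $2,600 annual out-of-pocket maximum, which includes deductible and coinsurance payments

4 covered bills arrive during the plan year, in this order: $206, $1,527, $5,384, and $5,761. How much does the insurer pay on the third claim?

$4,307.20

Bill 1, $206: fully absorbed by the deductible. Cost to owner: $206. OOP to date $206. Plan pays $206 − $206 = $0.
Bill 2, $1,527: deductible takes $258, $1,269 remains; coinsurance $1,269 × 20% = $253.80. Owner owes $511.80 (running OOP $717.80). Plan pays $1,527 − $511.80 = $1,015.20.
Bill 3, $5,384: deductible already satisfied, so owner's share is 20% × $5,384 = $1,076.80. Owner owes $1,076.80 (running OOP $1,794.60). Plan pays $5,384 − $1,076.80 = $4,307.20.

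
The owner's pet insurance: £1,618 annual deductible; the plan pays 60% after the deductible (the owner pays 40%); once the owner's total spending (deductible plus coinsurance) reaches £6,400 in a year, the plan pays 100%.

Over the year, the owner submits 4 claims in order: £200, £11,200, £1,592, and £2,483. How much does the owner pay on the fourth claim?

Bill 1, £200: fully absorbed by the deductible. Owner owes £200 (running OOP £200).
Bill 2, £11,200: £1,418 finishes the deductible; £9,782 goes to coinsurance; owner's 40% is £3,912.80. Owner pays £5,330.80; OOP now £5,530.80.
Bill 3, £1,592: deductible met; 40% of £1,592 = £636.80. Owner pays £636.80; OOP now £6,167.60.
Bill 4, £2,483: 40% coinsurance on £2,483 = £993.20. Adding that to £6,167.60 gives £7,160.80, past the £6,400 cap; owner pays only £6,400 − £6,167.60 = £232.40.

£232.40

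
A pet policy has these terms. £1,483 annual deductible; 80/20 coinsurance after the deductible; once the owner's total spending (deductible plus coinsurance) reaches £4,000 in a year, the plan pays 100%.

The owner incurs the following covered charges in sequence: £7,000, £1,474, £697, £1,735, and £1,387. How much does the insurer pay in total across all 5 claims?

#1 (£7,000): deductible takes £1,483, £5,517 remains; coinsurance £5,517 × 20% = £1,103.40. Owner pays £2,586.40; OOP now £2,586.40. Insurer: £7,000 − £2,586.40 = £4,413.60.
#2 (£1,474): deductible met; 20% of £1,474 = £294.80. Cost to owner: £294.80. OOP to date £2,881.20. Insurer: £1,474 − £294.80 = £1,179.20.
#3 (£697): deductible met; 20% of £697 = £139.40. Cost to owner: £139.40. OOP to date £3,020.60. Insurer: £697 − £139.40 = £557.60.
#4 (£1,735): deductible met; 20% of £1,735 = £347. Owner pays £347; OOP now £3,367.60. Insurer: £1,735 − £347 = £1,388.
#5 (£1,387): 20% coinsurance on £1,387 = £277.40. Owner owes £277.40 (running OOP £3,645). Plan pays £1,387 − £277.40 = £1,109.60.
Insurer total = bills − owner's total = £12,293 − £3,645 = £8,648.

£8,648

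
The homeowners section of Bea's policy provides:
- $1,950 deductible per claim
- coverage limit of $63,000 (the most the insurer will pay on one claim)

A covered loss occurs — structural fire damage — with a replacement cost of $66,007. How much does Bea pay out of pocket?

$3,007

Less the $1,950 deductible: $66,007 − $1,950 = $64,057.
The $63,000 per-incident cap binds; insurer pays $63,000.
The homeowner bears the rest of the original loss: $66,007 − $63,000 = $3,007.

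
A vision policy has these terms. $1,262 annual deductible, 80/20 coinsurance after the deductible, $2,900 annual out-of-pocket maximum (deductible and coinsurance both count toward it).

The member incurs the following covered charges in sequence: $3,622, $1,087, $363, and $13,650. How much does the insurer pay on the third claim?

Bill 1, $3,622: $1,262 finishes the deductible; $2,360 goes to coinsurance; coinsurance $2,360 × 20% = $472. Member owes $1,734 (running OOP $1,734). Plan pays $3,622 − $1,734 = $1,888.
Bill 2, $1,087: deductible already satisfied, so member's share is 20% × $1,087 = $217.40. Cost to member: $217.40. OOP to date $1,951.40. Plan pays $1,087 − $217.40 = $869.60.
Bill 3, $363: deductible met; 20% of $363 = $72.60. Member pays $72.60; OOP now $2,024. Insurer: $363 − $72.60 = $290.40.

$290.40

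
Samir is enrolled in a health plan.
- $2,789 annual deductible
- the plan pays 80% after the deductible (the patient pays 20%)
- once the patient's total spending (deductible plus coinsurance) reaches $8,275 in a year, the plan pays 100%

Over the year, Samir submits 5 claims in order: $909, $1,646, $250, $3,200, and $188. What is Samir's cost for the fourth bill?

$640

Claim 1 ($909): fully absorbed by the deductible. Patient pays $909; OOP now $909.
Claim 2 ($1,646): entire amount goes to the deductible. Cost to patient: $1,646. OOP to date $2,555.
Claim 3 ($250): $234 finishes the deductible; $16 goes to coinsurance; coinsurance $16 × 20% = $3.20. Patient pays $237.20; OOP now $2,792.20.
Claim 4 ($3,200): deductible met; 20% of $3,200 = $640. Patient owes $640 (running OOP $3,432.20).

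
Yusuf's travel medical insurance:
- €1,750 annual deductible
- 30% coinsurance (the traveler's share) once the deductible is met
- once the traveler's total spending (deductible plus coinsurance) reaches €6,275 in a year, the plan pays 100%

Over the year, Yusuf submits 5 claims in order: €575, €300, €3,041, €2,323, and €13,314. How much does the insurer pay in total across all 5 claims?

Claim 1 — €575: fully absorbed by the deductible. Cost to traveler: €575. OOP to date €575. Insurer: €575 − €575 = €0.
Claim 2 — €300: all of it applies to the deductible. Traveler owes €300 (running OOP €875). Plan pays €300 − €300 = €0.
Claim 3 — €3,041: €875 to deductible, leaving €2,166; traveler's 30% is €649.80. Traveler pays €1,524.80; OOP now €2,399.80. Plan pays €3,041 − €1,524.80 = €1,516.20.
Claim 4 — €2,323: deductible met; 30% of €2,323 = €696.90. Traveler pays €696.90; OOP now €3,096.70. Plan pays €2,323 − €696.90 = €1,626.10.
Claim 5 — €13,314: deductible met; 30% of €13,314 = €3,994.20. OOP would hit €7,090.90 > €6,275, so the cap limits the traveler to €6,275 − €3,096.70 = €3,178.30. Insurer: €13,314 − €3,178.30 = €10,135.70.
Insurer total: €0 + €0 + €1,516.20 + €1,626.10 + €10,135.70 = €13,278.

€13,278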